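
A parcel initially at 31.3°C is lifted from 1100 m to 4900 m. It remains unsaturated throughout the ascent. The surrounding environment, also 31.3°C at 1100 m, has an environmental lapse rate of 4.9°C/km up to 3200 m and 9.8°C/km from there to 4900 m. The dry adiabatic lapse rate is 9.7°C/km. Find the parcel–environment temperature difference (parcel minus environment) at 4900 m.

-9.91°C (parcel cooler than environment)

Parcel:
  From 1100 m to 4900 m (dry): cools by 9.7 × 3.8 = 36.86°C, giving -5.56°C.
Environment:
  From 1100 m to 3200 m (environment, lower layer): cools by 4.9 × 2.1 = 10.29°C, giving 21.01°C.
  From 3200 m to 4900 m (environment, upper layer): cools by 9.8 × 1.7 = 16.66°C, giving 4.35°C.
T_parcel − T_env = -5.56 − 4.35 = -9.91°C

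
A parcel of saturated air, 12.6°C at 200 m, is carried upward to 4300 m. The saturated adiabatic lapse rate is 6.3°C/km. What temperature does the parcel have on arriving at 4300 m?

-13.23°C

From 200 m to 4300 m (saturated adiabatic): cools by 6.3 × 4.1 = 25.83°C, giving -13.23°C.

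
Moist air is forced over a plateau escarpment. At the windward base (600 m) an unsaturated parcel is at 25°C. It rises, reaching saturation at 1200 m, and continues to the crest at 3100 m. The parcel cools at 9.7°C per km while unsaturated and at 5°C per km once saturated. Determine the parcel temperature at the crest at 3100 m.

9.68°C

600–1200 m, dry: Δz = 0.6 km ⇒ ΔT = -5.82°C; T = 19.18°C
1200–3100 m, saturated: Δz = 1.9 km ⇒ ΔT = -9.5°C; T = 9.68°C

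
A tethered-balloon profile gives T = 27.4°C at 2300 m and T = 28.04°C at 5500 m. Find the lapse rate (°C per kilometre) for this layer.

Γ = −ΔT/Δz = (27.4 − 28.04) / (5500 − 2300) m
  = -0.64°C / 3.2 km = -0.2°C/km

-0.2°C/km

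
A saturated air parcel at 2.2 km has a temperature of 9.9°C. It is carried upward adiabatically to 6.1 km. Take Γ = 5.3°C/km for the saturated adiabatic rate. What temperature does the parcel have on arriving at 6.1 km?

From 2200 m to 6100 m (saturated adiabatic): cools by 5.3 × 3.9 = 20.67°C, giving -10.77°C.

-10.77°C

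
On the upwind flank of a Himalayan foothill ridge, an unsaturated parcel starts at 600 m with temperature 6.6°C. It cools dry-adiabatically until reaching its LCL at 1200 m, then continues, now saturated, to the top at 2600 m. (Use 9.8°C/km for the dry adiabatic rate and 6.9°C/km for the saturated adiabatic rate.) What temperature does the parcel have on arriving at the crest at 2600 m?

-8.94°C

600–1200 m, dry: Δz = 0.6 km ⇒ ΔT = -5.88°C; T = 0.72°C
1200–2600 m, saturated: Δz = 1.4 km ⇒ ΔT = -9.66°C; T = -8.94°C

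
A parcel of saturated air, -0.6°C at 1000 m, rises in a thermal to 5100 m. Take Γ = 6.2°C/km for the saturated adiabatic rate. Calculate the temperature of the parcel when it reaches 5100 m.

1000–5100 m, saturated adiabatic: Δz = 4.1 km ⇒ ΔT = -25.42°C; T = -26.02°C

-26.02°C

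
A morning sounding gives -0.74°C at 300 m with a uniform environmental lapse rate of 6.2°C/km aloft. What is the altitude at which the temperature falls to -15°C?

Height above start = (-0.74 − (-15)) / 6.2 = 2.3 km
Altitude = 300 m + 2300 m = 2600 m

2600 m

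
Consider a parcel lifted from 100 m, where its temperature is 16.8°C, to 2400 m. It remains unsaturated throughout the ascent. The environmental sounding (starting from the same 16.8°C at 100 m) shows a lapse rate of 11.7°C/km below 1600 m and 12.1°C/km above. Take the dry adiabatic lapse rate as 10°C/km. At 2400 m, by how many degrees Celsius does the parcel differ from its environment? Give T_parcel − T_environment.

Parcel:
  Dry to 2400 m: -10 × 2.3 km = -23°C, so T = -6.2°C.
Environment:
  Environment, lower layer to 1600 m: -11.7 × 1.5 km = -17.55°C, so T = -0.75°C.
  Environment, upper layer to 2400 m: -12.1 × 0.8 km = -9.68°C, so T = -10.43°C.
T_parcel − T_env = -6.2 − (-10.43) = +4.23°C

+4.23°C (parcel warmer than environment)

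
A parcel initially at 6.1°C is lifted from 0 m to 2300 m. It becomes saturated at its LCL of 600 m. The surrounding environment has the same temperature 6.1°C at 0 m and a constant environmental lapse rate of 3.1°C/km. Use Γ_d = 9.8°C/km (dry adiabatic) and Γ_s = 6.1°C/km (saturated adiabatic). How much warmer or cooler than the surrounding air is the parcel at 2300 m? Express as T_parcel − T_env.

-9.12°C (parcel cooler than environment)

Parcel:
  0–600 m, dry: Δz = 0.6 km ⇒ ΔT = -5.88°C; T = 0.22°C
  600–2300 m, saturated: Δz = 1.7 km ⇒ ΔT = -10.37°C; T = -10.15°C
Environment:
  0–2300 m, environment: Δz = 2.3 km ⇒ ΔT = -7.13°C; T = -1.03°C
T_parcel − T_env = -10.15 − (-1.03) = -9.12°C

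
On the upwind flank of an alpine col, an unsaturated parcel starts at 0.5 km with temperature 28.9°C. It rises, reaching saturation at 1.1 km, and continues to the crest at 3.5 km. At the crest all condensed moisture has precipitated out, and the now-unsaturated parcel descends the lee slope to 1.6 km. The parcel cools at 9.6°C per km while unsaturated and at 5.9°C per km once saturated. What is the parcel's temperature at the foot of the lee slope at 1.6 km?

500 → 1100 m (dry, 9.6°C/km): ΔT = -9.6 × 0.6 = -5.76°C → T = 23.14°C
1100 → 3500 m (saturated, 5.9°C/km): ΔT = -5.9 × 2.4 = -14.16°C → T = 8.98°C
3500 → 1600 m (dry descent, 9.6°C/km): ΔT = +9.6 × 1.9 = +18.24°C → T = 27.22°C

27.22°C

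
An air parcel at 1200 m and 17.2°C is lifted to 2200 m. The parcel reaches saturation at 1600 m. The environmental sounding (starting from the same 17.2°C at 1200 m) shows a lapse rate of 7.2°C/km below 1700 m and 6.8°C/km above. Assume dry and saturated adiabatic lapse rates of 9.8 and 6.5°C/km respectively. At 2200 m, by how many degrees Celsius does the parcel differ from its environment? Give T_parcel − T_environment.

-0.82°C (parcel cooler than environment)

Parcel:
  From 1200 m to 1600 m (dry): cools by 9.8 × 0.4 = 3.92°C, giving 13.28°C.
  From 1600 m to 2200 m (saturated): cools by 6.5 × 0.6 = 3.9°C, giving 9.38°C.
Environment:
  From 1200 m to 1700 m (environment, lower layer): cools by 7.2 × 0.5 = 3.6°C, giving 13.6°C.
  From 1700 m to 2200 m (environment, upper layer): cools by 6.8 × 0.5 = 3.4°C, giving 10.2°C.
T_parcel − T_env = 9.38 − 10.2 = -0.82°C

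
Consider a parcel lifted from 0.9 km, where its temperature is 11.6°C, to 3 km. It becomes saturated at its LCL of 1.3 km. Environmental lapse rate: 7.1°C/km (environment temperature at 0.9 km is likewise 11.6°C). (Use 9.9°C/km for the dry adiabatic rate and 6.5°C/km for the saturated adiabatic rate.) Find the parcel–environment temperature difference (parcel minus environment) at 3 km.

-0.1°C (parcel cooler than environment)

Parcel:
  900–1300 m, dry: Δz = 0.4 km ⇒ ΔT = -3.96°C; T = 7.64°C
  1300–3000 m, saturated: Δz = 1.7 km ⇒ ΔT = -11.05°C; T = -3.41°C
Environment:
  900–3000 m, environment: Δz = 2.1 km ⇒ ΔT = -14.91°C; T = -3.31°C
T_parcel − T_env = -3.41 − (-3.31) = -0.1°C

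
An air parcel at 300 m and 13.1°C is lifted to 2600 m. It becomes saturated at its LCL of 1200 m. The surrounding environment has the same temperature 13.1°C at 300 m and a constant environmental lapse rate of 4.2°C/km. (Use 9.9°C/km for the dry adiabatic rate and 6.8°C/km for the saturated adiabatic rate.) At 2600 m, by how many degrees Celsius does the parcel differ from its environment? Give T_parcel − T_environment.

Parcel:
  300–1200 m, dry: Δz = 0.9 km ⇒ ΔT = -8.91°C; T = 4.19°C
  1200–2600 m, saturated: Δz = 1.4 km ⇒ ΔT = -9.52°C; T = -5.33°C
Environment:
  300–2600 m, environment: Δz = 2.3 km ⇒ ΔT = -9.66°C; T = 3.44°C
T_parcel − T_env = -5.33 − 3.44 = -8.77°C

-8.77°C (parcel cooler than environment)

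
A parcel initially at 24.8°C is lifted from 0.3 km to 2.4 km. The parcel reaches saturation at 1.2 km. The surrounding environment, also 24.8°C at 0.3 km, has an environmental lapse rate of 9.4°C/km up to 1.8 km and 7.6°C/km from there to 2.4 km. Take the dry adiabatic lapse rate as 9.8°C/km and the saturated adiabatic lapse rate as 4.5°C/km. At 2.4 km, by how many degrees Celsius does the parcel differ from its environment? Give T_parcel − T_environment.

+4.44°C (parcel warmer than environment)

Parcel:
  From 300 m to 1200 m (dry): cools by 9.8 × 0.9 = 8.82°C, giving 15.98°C.
  From 1200 m to 2400 m (saturated): cools by 4.5 × 1.2 = 5.4°C, giving 10.58°C.
Environment:
  From 300 m to 1800 m (environment, lower layer): cools by 9.4 × 1.5 = 14.1°C, giving 10.7°C.
  From 1800 m to 2400 m (environment, upper layer): cools by 7.6 × 0.6 = 4.56°C, giving 6.14°C.
T_parcel − T_env = 10.58 − 6.14 = +4.44°C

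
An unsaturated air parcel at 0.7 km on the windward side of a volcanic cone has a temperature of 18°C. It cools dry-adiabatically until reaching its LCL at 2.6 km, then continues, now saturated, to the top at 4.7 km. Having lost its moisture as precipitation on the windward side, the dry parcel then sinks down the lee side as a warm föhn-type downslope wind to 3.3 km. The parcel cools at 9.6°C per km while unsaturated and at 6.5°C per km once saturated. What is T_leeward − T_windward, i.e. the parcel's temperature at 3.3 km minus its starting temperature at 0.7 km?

700 → 2600 m (dry, 9.6°C/km): ΔT = -9.6 × 1.9 = -18.24°C → T = -0.24°C
2600 → 4700 m (saturated, 6.5°C/km): ΔT = -6.5 × 2.1 = -13.65°C → T = -13.89°C
4700 → 3300 m (dry descent, 9.6°C/km): ΔT = +9.6 × 1.4 = +13.44°C → T = -0.45°C
Net change vs windward start: -0.45 − 18 = -18.45°C

-18.45°C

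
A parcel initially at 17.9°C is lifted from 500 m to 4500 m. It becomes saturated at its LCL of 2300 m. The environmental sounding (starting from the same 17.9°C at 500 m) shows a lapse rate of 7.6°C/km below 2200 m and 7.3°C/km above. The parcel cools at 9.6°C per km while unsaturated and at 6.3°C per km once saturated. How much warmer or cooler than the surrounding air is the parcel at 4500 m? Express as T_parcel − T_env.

-1.43°C (parcel cooler than environment)

Parcel:
  500 → 2300 m (dry, 9.6°C/km): ΔT = -9.6 × 1.8 = -17.28°C → T = 0.62°C
  2300 → 4500 m (saturated, 6.3°C/km): ΔT = -6.3 × 2.2 = -13.86°C → T = -13.24°C
Environment:
  500 → 2200 m (environment, lower layer, 7.6°C/km): ΔT = -7.6 × 1.7 = -12.92°C → T = 4.98°C
  2200 → 4500 m (environment, upper layer, 7.3°C/km): ΔT = -7.3 × 2.3 = -16.79°C → T = -11.81°C
T_parcel − T_env = -13.24 − (-11.81) = -1.43°C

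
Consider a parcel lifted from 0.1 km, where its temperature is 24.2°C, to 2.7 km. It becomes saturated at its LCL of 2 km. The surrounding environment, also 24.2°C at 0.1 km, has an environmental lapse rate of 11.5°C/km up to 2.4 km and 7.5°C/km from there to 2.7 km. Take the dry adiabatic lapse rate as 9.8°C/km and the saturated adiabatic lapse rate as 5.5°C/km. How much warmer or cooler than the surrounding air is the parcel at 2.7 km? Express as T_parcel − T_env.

Parcel:
  100–2000 m, dry: Δz = 1.9 km ⇒ ΔT = -18.62°C; T = 5.58°C
  2000–2700 m, saturated: Δz = 0.7 km ⇒ ΔT = -3.85°C; T = 1.73°C
Environment:
  100–2400 m, environment, lower layer: Δz = 2.3 km ⇒ ΔT = -26.45°C; T = -2.25°C
  2400–2700 m, environment, upper layer: Δz = 0.3 km ⇒ ΔT = -2.25°C; T = -4.5°C
T_parcel − T_env = 1.73 − (-4.5) = +6.23°C

+6.23°C (parcel warmer than environment)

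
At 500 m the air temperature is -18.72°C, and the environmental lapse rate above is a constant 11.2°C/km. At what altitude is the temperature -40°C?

Height above start = (-18.72 − (-40)) / 11.2 = 1.9 km
Altitude = 500 m + 1900 m = 2400 m

2400 m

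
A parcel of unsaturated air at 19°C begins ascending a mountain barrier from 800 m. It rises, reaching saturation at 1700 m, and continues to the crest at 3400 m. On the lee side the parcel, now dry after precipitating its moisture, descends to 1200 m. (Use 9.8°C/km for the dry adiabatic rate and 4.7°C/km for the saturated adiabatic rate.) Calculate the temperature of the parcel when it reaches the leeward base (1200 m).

Dry to 1700 m: -9.8 × 0.9 km = -8.82°C, so T = 10.18°C.
Saturated to 3400 m: -4.7 × 1.7 km = -7.99°C, so T = 2.19°C.
Dry descent to 1200 m: +9.8 × 2.2 km = +21.56°C, so T = 23.75°C.

23.75°C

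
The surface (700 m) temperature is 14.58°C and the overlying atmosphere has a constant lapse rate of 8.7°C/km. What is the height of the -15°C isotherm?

4100 m

Height above start = (14.58 − (-15)) / 8.7 = 3.4 km
Altitude = 700 m + 3400 m = 4100 m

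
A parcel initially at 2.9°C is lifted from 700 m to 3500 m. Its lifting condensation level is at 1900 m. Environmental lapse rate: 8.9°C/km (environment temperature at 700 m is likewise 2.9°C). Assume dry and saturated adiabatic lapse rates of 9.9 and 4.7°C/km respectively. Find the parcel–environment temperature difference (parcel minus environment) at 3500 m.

+5.52°C (parcel warmer than environment)

Parcel:
  Dry to 1900 m: -9.9 × 1.2 km = -11.88°C, so T = -8.98°C.
  Saturated to 3500 m: -4.7 × 1.6 km = -7.52°C, so T = -16.5°C.
Environment:
  Environment to 3500 m: -8.9 × 2.8 km = -24.92°C, so T = -22.02°C.
T_parcel − T_env = -16.5 − (-22.02) = +5.52°C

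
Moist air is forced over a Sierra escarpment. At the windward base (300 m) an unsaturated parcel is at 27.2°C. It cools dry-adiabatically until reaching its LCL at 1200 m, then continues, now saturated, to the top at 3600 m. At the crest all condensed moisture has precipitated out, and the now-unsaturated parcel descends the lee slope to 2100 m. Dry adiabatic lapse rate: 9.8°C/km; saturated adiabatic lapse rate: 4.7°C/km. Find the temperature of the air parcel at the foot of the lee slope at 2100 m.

21.8°C

From 300 m to 1200 m (dry): cools by 9.8 × 0.9 = 8.82°C, giving 18.38°C.
From 1200 m to 3600 m (saturated): cools by 4.7 × 2.4 = 11.28°C, giving 7.1°C.
From 3600 m to 2100 m (dry descent): warms by 9.8 × 1.5 = 14.7°C, giving 21.8°C.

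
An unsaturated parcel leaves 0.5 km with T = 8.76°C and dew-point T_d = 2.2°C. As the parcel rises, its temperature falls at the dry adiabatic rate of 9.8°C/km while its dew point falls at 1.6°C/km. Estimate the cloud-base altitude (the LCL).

1.3 km

T and T_d converge at 9.8 − 1.6 = 8.2°C per km
Height above start = (8.76 − 2.2) / 8.2 = 0.8 km
LCL altitude = 500 m + 800 m = 1300 m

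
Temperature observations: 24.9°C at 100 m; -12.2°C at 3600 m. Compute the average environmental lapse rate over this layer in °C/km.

Γ = −ΔT/Δz = (24.9 − (-12.2)) / (3600 − 100) m
  = 37.1°C / 3.5 km = 10.6°C/km

10.6°C/km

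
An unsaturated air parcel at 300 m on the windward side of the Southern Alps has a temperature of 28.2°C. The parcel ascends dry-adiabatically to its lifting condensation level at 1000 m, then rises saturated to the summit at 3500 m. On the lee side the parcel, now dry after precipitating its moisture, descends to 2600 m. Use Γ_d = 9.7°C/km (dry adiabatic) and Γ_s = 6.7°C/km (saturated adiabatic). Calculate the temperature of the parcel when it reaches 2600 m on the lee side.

From 300 m to 1000 m (dry): cools by 9.7 × 0.7 = 6.79°C, giving 21.41°C.
From 1000 m to 3500 m (saturated): cools by 6.7 × 2.5 = 16.75°C, giving 4.66°C.
From 3500 m to 2600 m (dry descent): warms by 9.7 × 0.9 = 8.73°C, giving 13.39°C.

13.39°C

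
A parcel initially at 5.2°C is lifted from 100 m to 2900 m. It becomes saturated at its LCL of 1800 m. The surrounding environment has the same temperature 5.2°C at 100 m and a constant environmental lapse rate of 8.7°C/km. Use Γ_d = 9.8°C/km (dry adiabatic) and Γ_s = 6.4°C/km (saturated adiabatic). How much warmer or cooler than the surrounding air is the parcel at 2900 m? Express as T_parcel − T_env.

Parcel:
  Dry to 1800 m: -9.8 × 1.7 km = -16.66°C, so T = -11.46°C.
  Saturated to 2900 m: -6.4 × 1.1 km = -7.04°C, so T = -18.5°C.
Environment:
  Environment to 2900 m: -8.7 × 2.8 km = -24.36°C, so T = -19.16°C.
T_parcel − T_env = -18.5 − (-19.16) = +0.66°C

+0.66°C (parcel warmer than environment)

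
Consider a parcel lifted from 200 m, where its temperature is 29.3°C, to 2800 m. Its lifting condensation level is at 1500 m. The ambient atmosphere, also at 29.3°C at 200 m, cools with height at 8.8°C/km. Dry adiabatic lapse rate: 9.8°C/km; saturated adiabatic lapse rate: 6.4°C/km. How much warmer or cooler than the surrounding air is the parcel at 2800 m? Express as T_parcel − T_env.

+1.82°C (parcel warmer than environment)

Parcel:
  From 200 m to 1500 m (dry): cools by 9.8 × 1.3 = 12.74°C, giving 16.56°C.
  From 1500 m to 2800 m (saturated): cools by 6.4 × 1.3 = 8.32°C, giving 8.24°C.
Environment:
  From 200 m to 2800 m (environment): cools by 8.8 × 2.6 = 22.88°C, giving 6.42°C.
T_parcel − T_env = 8.24 − 6.42 = +1.82°C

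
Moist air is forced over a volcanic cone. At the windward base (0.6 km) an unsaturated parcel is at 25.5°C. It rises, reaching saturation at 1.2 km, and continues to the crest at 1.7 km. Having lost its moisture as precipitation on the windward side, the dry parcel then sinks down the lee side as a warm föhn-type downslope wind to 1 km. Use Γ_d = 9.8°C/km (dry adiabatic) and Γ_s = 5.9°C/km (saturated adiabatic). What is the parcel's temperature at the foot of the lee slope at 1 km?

23.53°C

600–1200 m, dry: Δz = 0.6 km ⇒ ΔT = -5.88°C; T = 19.62°C
1200–1700 m, saturated: Δz = 0.5 km ⇒ ΔT = -2.95°C; T = 16.67°C
1700–1000 m, dry descent: Δz = 0.7 km ⇒ ΔT = +6.86°C; T = 23.53°C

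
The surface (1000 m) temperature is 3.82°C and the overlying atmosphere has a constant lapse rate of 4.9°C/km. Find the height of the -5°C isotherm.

2800 m

Height above start = (3.82 − (-5)) / 4.9 = 1.8 km
Altitude = 1000 m + 1800 m = 2800 m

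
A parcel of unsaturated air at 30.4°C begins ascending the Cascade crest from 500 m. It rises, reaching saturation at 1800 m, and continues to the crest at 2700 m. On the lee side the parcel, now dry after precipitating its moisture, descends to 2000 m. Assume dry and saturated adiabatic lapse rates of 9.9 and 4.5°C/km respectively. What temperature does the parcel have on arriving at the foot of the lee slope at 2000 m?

20.41°C

500 → 1800 m (dry, 9.9°C/km): ΔT = -9.9 × 1.3 = -12.87°C → T = 17.53°C
1800 → 2700 m (saturated, 4.5°C/km): ΔT = -4.5 × 0.9 = -4.05°C → T = 13.48°C
2700 → 2000 m (dry descent, 9.9°C/km): ΔT = +9.9 × 0.7 = +6.93°C → T = 20.41°C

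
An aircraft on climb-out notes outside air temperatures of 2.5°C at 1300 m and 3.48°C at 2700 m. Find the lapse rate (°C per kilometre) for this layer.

-0.7°C/km

Γ = −ΔT/Δz = (2.5 − 3.48) / (2700 − 1300) m
  = -0.98°C / 1.4 km = -0.7°C/km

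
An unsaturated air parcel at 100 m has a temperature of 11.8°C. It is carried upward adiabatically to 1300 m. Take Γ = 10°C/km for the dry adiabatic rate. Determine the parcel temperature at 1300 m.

Dry adiabatic to 1300 m: -10 × 1.2 km = -12°C, so T = -0.2°C.

-0.2°C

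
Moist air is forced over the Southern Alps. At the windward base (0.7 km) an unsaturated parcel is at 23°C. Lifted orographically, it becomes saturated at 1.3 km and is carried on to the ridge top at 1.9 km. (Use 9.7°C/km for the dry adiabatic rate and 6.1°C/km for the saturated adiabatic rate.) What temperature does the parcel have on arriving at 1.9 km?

13.52°C

From 700 m to 1300 m (dry): cools by 9.7 × 0.6 = 5.82°C, giving 17.18°C.
From 1300 m to 1900 m (saturated): cools by 6.1 × 0.6 = 3.66°C, giving 13.52°C.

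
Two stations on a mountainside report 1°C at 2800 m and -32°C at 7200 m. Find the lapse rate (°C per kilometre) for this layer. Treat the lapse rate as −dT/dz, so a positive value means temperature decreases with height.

7.5°C/km

Γ = −ΔT/Δz = (1 − (-32)) / (7200 − 2800) m
  = 33°C / 4.4 km = 7.5°C/km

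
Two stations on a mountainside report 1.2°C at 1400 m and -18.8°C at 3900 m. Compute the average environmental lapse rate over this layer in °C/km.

8°C/km

Γ = −ΔT/Δz = (1.2 − (-18.8)) / (3900 − 1400) m
  = 20°C / 2.5 km = 8°C/km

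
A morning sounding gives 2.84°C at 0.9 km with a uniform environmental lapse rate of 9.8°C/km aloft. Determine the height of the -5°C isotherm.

1.7 km

Height above start = (2.84 − (-5)) / 9.8 = 0.8 km
Altitude = 900 m + 800 m = 1700 m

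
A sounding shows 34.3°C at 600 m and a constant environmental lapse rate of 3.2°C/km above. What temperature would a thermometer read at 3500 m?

25.02°C

From 600 m to 3500 m (environmental): cools by 3.2 × 2.9 = 9.28°C, giving 25.02°C.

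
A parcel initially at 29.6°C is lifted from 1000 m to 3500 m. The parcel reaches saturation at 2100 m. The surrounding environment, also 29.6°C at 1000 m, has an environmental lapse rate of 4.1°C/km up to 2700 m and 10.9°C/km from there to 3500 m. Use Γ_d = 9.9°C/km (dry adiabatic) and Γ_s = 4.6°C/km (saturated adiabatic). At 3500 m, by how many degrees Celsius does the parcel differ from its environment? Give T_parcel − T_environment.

Parcel:
  1000–2100 m, dry: Δz = 1.1 km ⇒ ΔT = -10.89°C; T = 18.71°C
  2100–3500 m, saturated: Δz = 1.4 km ⇒ ΔT = -6.44°C; T = 12.27°C
Environment:
  1000–2700 m, environment, lower layer: Δz = 1.7 km ⇒ ΔT = -6.97°C; T = 22.63°C
  2700–3500 m, environment, upper layer: Δz = 0.8 km ⇒ ΔT = -8.72°C; T = 13.91°C
T_parcel − T_env = 12.27 − 13.91 = -1.64°C

-1.64°C (parcel cooler than environment)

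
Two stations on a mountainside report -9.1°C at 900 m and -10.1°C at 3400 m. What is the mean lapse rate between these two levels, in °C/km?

0.4°C/km

Γ = −ΔT/Δz = (-9.1 − (-10.1)) / (3400 − 900) m
  = 1°C / 2.5 km = 0.4°C/km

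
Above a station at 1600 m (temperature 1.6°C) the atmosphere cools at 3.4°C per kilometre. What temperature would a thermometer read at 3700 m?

Environmental to 3700 m: -3.4 × 2.1 km = -7.14°C, so T = -5.54°C.

-5.54°C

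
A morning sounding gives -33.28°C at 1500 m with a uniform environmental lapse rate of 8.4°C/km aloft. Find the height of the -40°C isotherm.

Height above start = (-33.28 − (-40)) / 8.4 = 0.8 km
Altitude = 1500 m + 800 m = 2300 m

2300 m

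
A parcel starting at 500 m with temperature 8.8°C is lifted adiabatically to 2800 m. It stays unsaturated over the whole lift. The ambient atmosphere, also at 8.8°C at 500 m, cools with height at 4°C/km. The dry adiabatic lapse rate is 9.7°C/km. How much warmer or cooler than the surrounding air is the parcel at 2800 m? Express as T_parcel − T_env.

-13.11°C (parcel cooler than environment)

Parcel:
  500 → 2800 m (dry, 9.7°C/km): ΔT = -9.7 × 2.3 = -22.31°C → T = -13.51°C
Environment:
  500 → 2800 m (environment, 4°C/km): ΔT = -4 × 2.3 = -9.2°C → T = -0.4°C
T_parcel − T_env = -13.51 − (-0.4) = -13.11°C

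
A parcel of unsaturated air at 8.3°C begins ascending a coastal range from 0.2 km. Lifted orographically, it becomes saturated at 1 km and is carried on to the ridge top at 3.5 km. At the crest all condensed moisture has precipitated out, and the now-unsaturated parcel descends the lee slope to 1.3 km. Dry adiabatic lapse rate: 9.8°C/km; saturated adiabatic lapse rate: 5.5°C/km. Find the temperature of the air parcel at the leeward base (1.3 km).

8.27°C

From 200 m to 1000 m (dry): cools by 9.8 × 0.8 = 7.84°C, giving 0.46°C.
From 1000 m to 3500 m (saturated): cools by 5.5 × 2.5 = 13.75°C, giving -13.29°C.
From 3500 m to 1300 m (dry descent): warms by 9.8 × 2.2 = 21.56°C, giving 8.27°C.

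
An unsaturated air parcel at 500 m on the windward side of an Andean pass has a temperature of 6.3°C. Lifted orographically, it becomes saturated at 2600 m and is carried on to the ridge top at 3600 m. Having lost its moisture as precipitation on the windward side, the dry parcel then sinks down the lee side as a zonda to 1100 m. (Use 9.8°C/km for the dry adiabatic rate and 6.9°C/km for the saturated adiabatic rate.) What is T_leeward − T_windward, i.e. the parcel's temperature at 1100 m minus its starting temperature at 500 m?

-2.98°C

Dry to 2600 m: -9.8 × 2.1 km = -20.58°C, so T = -14.28°C.
Saturated to 3600 m: -6.9 × 1 km = -6.9°C, so T = -21.18°C.
Dry descent to 1100 m: +9.8 × 2.5 km = +24.5°C, so T = 3.32°C.
Net change vs windward start: 3.32 − 6.3 = -2.98°C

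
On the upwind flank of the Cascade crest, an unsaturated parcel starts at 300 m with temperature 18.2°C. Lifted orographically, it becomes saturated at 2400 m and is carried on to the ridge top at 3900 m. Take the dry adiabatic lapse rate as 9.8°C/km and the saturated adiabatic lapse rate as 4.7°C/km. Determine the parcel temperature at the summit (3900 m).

-9.43°C

300 → 2400 m (dry, 9.8°C/km): ΔT = -9.8 × 2.1 = -20.58°C → T = -2.38°C
2400 → 3900 m (saturated, 4.7°C/km): ΔT = -4.7 × 1.5 = -7.05°C → T = -9.43°C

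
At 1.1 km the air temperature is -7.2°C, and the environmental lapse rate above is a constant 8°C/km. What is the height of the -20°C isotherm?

Height above start = (-7.2 − (-20)) / 8 = 1.6 km
Altitude = 1100 m + 1600 m = 2700 m

2.7 km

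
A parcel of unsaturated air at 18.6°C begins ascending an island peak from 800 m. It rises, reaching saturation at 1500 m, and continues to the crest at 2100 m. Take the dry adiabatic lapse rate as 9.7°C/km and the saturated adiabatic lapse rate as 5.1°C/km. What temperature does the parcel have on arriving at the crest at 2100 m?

Dry to 1500 m: -9.7 × 0.7 km = -6.79°C, so T = 11.81°C.
Saturated to 2100 m: -5.1 × 0.6 km = -3.06°C, so T = 8.75°C.

8.75°C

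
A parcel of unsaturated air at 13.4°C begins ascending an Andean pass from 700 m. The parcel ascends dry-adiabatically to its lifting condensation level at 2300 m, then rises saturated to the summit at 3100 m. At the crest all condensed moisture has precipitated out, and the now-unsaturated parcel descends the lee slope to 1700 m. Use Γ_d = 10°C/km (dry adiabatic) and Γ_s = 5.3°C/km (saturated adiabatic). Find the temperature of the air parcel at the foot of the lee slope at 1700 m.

700–2300 m, dry: Δz = 1.6 km ⇒ ΔT = -16°C; T = -2.6°C
2300–3100 m, saturated: Δz = 0.8 km ⇒ ΔT = -4.24°C; T = -6.84°C
3100–1700 m, dry descent: Δz = 1.4 km ⇒ ΔT = +14°C; T = 7.16°C

7.16°C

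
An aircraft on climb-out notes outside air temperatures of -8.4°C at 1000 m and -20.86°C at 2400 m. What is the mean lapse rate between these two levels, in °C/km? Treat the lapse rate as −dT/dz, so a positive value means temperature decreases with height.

Γ = −ΔT/Δz = (-8.4 − (-20.86)) / (2400 − 1000) m
  = 12.46°C / 1.4 km = 8.9°C/km

8.9°C/km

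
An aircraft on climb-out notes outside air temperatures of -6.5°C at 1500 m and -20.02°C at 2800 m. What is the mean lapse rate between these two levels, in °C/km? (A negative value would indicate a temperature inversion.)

10.4°C/km

Γ = −ΔT/Δz = (-6.5 − (-20.02)) / (2800 − 1500) m
  = 13.52°C / 1.3 km = 10.4°C/km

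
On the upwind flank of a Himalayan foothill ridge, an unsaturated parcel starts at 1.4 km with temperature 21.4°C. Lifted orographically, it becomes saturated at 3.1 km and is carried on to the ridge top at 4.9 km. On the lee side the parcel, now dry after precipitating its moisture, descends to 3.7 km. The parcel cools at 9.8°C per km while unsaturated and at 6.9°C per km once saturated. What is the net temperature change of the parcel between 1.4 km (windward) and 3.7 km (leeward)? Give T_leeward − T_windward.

-17.32°C

1400 → 3100 m (dry, 9.8°C/km): ΔT = -9.8 × 1.7 = -16.66°C → T = 4.74°C
3100 → 4900 m (saturated, 6.9°C/km): ΔT = -6.9 × 1.8 = -12.42°C → T = -7.68°C
4900 → 3700 m (dry descent, 9.8°C/km): ΔT = +9.8 × 1.2 = +11.76°C → T = 4.08°C
Net change vs windward start: 4.08 − 21.4 = -17.32°C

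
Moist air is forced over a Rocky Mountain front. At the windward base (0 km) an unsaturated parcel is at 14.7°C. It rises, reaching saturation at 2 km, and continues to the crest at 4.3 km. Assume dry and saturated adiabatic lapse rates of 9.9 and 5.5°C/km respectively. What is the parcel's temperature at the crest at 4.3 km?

-17.75°C

Dry to 2000 m: -9.9 × 2 km = -19.8°C, so T = -5.1°C.
Saturated to 4300 m: -5.5 × 2.3 km = -12.65°C, so T = -17.75°C.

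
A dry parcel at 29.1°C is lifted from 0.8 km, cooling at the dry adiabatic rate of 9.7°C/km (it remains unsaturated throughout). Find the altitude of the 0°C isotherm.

Height above start = (29.1 − 0) / 9.7 = 3 km
Altitude = 800 m + 3000 m = 3800 m

3.8 km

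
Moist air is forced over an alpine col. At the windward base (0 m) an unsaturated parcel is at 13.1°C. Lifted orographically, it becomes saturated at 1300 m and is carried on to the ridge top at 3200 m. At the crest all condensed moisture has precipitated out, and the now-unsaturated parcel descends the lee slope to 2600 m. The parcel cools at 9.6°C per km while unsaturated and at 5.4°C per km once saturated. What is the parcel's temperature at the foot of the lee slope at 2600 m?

From 0 m to 1300 m (dry): cools by 9.6 × 1.3 = 12.48°C, giving 0.62°C.
From 1300 m to 3200 m (saturated): cools by 5.4 × 1.9 = 10.26°C, giving -9.64°C.
From 3200 m to 2600 m (dry descent): warms by 9.6 × 0.6 = 5.76°C, giving -3.88°C.

-3.88°C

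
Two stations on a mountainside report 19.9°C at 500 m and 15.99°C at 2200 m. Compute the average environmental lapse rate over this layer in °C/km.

Γ = −ΔT/Δz = (19.9 − 15.99) / (2200 − 500) m
  = 3.91°C / 1.7 km = 2.3°C/km

2.3°C/km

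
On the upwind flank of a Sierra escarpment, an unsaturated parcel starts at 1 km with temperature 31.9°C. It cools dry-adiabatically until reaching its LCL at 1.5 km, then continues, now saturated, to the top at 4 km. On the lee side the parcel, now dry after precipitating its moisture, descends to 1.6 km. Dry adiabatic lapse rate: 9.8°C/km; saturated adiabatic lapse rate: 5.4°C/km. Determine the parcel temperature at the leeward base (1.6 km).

37.02°C

1000 → 1500 m (dry, 9.8°C/km): ΔT = -9.8 × 0.5 = -4.9°C → T = 27°C
1500 → 4000 m (saturated, 5.4°C/km): ΔT = -5.4 × 2.5 = -13.5°C → T = 13.5°C
4000 → 1600 m (dry descent, 9.8°C/km): ΔT = +9.8 × 2.4 = +23.52°C → T = 37.02°C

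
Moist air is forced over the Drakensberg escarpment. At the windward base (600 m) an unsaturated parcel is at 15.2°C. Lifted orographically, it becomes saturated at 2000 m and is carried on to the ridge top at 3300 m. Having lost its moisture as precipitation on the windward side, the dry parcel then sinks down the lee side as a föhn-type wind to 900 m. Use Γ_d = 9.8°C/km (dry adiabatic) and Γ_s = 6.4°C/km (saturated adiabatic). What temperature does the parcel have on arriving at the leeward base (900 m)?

16.68°C

From 600 m to 2000 m (dry): cools by 9.8 × 1.4 = 13.72°C, giving 1.48°C.
From 2000 m to 3300 m (saturated): cools by 6.4 × 1.3 = 8.32°C, giving -6.84°C.
From 3300 m to 900 m (dry descent): warms by 9.8 × 2.4 = 23.52°C, giving 16.68°C.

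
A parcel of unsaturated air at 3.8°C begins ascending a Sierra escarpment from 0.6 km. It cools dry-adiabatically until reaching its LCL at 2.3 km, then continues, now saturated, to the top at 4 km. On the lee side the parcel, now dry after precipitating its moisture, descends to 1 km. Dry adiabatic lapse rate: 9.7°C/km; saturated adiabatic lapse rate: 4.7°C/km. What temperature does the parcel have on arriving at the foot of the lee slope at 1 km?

From 600 m to 2300 m (dry): cools by 9.7 × 1.7 = 16.49°C, giving -12.69°C.
From 2300 m to 4000 m (saturated): cools by 4.7 × 1.7 = 7.99°C, giving -20.68°C.
From 4000 m to 1000 m (dry descent): warms by 9.7 × 3 = 29.1°C, giving 8.42°C.

8.42°C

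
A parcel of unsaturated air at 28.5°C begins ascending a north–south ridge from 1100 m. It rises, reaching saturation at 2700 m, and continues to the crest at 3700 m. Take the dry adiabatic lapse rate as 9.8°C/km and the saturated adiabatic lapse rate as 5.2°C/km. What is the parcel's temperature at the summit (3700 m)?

7.62°C

1100 → 2700 m (dry, 9.8°C/km): ΔT = -9.8 × 1.6 = -15.68°C → T = 12.82°C
2700 → 3700 m (saturated, 5.2°C/km): ΔT = -5.2 × 1 = -5.2°C → T = 7.62°C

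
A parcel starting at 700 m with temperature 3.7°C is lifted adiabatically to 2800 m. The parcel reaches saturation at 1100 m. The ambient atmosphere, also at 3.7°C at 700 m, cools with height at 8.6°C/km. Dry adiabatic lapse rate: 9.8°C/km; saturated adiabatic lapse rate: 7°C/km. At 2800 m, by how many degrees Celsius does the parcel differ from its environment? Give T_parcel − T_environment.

Parcel:
  From 700 m to 1100 m (dry): cools by 9.8 × 0.4 = 3.92°C, giving -0.22°C.
  From 1100 m to 2800 m (saturated): cools by 7 × 1.7 = 11.9°C, giving -12.12°C.
Environment:
  From 700 m to 2800 m (environment): cools by 8.6 × 2.1 = 18.06°C, giving -14.36°C.
T_parcel − T_env = -12.12 − (-14.36) = +2.24°C

+2.24°C (parcel warmer than environment)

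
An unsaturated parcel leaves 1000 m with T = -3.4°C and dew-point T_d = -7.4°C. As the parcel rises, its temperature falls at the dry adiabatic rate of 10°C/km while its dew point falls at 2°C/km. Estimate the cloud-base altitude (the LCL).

T and T_d converge at 10 − 2 = 8°C per km
Height above start = (-3.4 − (-7.4)) / 8 = 0.5 km
LCL altitude = 1000 m + 500 m = 1500 m

1500 m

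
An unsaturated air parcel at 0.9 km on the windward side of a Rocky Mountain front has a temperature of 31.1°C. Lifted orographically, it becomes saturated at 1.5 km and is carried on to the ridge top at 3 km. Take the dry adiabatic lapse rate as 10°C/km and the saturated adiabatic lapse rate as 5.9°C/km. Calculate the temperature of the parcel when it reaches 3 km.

From 900 m to 1500 m (dry): cools by 10 × 0.6 = 6°C, giving 25.1°C.
From 1500 m to 3000 m (saturated): cools by 5.9 × 1.5 = 8.85°C, giving 16.25°C.

16.25°C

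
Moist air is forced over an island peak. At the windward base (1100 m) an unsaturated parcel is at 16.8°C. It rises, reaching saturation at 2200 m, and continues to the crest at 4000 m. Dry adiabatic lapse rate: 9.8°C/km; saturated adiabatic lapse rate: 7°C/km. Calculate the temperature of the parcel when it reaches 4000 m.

1100 → 2200 m (dry, 9.8°C/km): ΔT = -9.8 × 1.1 = -10.78°C → T = 6.02°C
2200 → 4000 m (saturated, 7°C/km): ΔT = -7 × 1.8 = -12.6°C → T = -6.58°C

-6.58°C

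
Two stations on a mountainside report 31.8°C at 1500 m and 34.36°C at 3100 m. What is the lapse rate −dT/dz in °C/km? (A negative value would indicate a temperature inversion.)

Γ = −ΔT/Δz = (31.8 − 34.36) / (3100 − 1500) m
  = -2.56°C / 1.6 km = -1.6°C/km

-1.6°C/km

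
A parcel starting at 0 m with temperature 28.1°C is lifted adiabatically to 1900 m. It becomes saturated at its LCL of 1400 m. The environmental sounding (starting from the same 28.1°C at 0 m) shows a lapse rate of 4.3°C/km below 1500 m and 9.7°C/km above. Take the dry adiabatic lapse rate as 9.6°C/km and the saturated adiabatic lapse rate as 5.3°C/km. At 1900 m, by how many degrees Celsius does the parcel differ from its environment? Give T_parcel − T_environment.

Parcel:
  Dry to 1400 m: -9.6 × 1.4 km = -13.44°C, so T = 14.66°C.
  Saturated to 1900 m: -5.3 × 0.5 km = -2.65°C, so T = 12.01°C.
Environment:
  Environment, lower layer to 1500 m: -4.3 × 1.5 km = -6.45°C, so T = 21.65°C.
  Environment, upper layer to 1900 m: -9.7 × 0.4 km = -3.88°C, so T = 17.77°C.
T_parcel − T_env = 12.01 − 17.77 = -5.76°C

-5.76°C (parcel cooler than environment)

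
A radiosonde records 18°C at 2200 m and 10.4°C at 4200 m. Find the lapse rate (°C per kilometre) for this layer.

Γ = −ΔT/Δz = (18 − 10.4) / (4200 − 2200) m
  = 7.6°C / 2 km = 3.8°C/km

3.8°C/km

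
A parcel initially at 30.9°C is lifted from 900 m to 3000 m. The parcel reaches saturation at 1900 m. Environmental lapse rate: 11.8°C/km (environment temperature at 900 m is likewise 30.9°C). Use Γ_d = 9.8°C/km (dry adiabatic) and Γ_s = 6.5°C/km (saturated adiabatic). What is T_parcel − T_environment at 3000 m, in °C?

Parcel:
  900 → 1900 m (dry, 9.8°C/km): ΔT = -9.8 × 1 = -9.8°C → T = 21.1°C
  1900 → 3000 m (saturated, 6.5°C/km): ΔT = -6.5 × 1.1 = -7.15°C → T = 13.95°C
Environment:
  900 → 3000 m (environment, 11.8°C/km): ΔT = -11.8 × 2.1 = -24.78°C → T = 6.12°C
T_parcel − T_env = 13.95 − 6.12 = +7.83°C

+7.83°C (parcel warmer than environment)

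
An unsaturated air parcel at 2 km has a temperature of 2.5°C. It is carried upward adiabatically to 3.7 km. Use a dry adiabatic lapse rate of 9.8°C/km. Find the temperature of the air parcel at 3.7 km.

-14.16°C

From 2000 m to 3700 m (dry adiabatic): cools by 9.8 × 1.7 = 16.66°C, giving -14.16°C.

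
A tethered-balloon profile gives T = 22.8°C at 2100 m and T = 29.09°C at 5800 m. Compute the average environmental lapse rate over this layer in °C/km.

Γ = −ΔT/Δz = (22.8 − 29.09) / (5800 − 2100) m
  = -6.29°C / 3.7 km = -1.7°C/km

-1.7°C/km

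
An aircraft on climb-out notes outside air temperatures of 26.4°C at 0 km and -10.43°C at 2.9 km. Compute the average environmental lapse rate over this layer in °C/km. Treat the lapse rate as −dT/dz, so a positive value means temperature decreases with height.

12.7°C/km

Γ = −ΔT/Δz = (26.4 − (-10.43)) / (2900 − 0) m
  = 36.83°C / 2.9 km = 12.7°C/km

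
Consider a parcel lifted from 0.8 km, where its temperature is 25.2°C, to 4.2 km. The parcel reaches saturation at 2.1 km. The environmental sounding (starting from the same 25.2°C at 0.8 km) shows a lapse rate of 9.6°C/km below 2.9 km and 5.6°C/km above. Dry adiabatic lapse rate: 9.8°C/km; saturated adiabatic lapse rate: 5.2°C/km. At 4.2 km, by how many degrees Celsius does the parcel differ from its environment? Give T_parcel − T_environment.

+3.78°C (parcel warmer than environment)

Parcel:
  Dry to 2100 m: -9.8 × 1.3 km = -12.74°C, so T = 12.46°C.
  Saturated to 4200 m: -5.2 × 2.1 km = -10.92°C, so T = 1.54°C.
Environment:
  Environment, lower layer to 2900 m: -9.6 × 2.1 km = -20.16°C, so T = 5.04°C.
  Environment, upper layer to 4200 m: -5.6 × 1.3 km = -7.28°C, so T = -2.24°C.
T_parcel − T_env = 1.54 − (-2.24) = +3.78°C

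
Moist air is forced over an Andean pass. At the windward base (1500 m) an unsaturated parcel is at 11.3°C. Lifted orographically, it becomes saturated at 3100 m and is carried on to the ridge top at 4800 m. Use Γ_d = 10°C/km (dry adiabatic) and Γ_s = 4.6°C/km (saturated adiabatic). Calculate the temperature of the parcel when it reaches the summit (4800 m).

-12.52°C

1500–3100 m, dry: Δz = 1.6 km ⇒ ΔT = -16°C; T = -4.7°C
3100–4800 m, saturated: Δz = 1.7 km ⇒ ΔT = -7.82°C; T = -12.52°C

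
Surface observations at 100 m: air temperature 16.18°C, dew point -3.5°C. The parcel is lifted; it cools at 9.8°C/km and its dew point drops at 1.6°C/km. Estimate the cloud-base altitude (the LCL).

T and T_d converge at 9.8 − 1.6 = 8.2°C per km
Height above start = (16.18 − (-3.5)) / 8.2 = 2.4 km
LCL altitude = 100 m + 2400 m = 2500 m

2500 m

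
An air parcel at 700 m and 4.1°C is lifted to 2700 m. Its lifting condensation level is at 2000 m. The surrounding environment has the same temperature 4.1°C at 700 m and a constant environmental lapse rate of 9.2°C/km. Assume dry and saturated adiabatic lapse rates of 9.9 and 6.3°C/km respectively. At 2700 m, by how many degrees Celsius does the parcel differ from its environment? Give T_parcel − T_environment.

+1.12°C (parcel warmer than environment)

Parcel:
  Dry to 2000 m: -9.9 × 1.3 km = -12.87°C, so T = -8.77°C.
  Saturated to 2700 m: -6.3 × 0.7 km = -4.41°C, so T = -13.18°C.
Environment:
  Environment to 2700 m: -9.2 × 2 km = -18.4°C, so T = -14.3°C.
T_parcel − T_env = -13.18 − (-14.3) = +1.12°C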